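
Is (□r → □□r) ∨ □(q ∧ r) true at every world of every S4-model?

Valid in S4

Tableau for the negation ¬((□r → □□r) ∨ □(q ∧ r)):
1. ¬((□r → □□r) ∨ □(q ∧ r)), u
2. ¬(□r → □□r), u   [¬∨-rule on 1]
3. ¬□(q ∧ r), u   [¬∨-rule on 1]
4. □r, u   [¬→-rule on 2]
5. ¬□□r, u   [¬→-rule on 2]
6. r, u   [□-rule on 4 via uRu]
7. ¬(q ∧ r), v   [¬□-rule on 3: fresh world v, uRv]
8. r, v   [□-rule on 4 via uRv]
9. ¬q, v   [¬∧-rule on 7 (branches; this branch)]
10. ¬□r, w   [¬□-rule on 5: fresh world w, uRw]
11. r, w   [□-rule on 4 via uRw]
12. ¬r, x   [¬□-rule on 10: fresh world x, wRx]
13. r, x   [□-rule on 4 via uRx]
Accessibility: uRu, uRv, uRw, uRx, vRv, wRw, wRx, xRx
Branch closes: r and ¬r both at x.
All branches of the negation close; one closing branch shown above.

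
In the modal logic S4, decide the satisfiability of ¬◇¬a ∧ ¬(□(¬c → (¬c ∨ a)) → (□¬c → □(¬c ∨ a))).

1. ¬◇¬a ∧ ¬(□(¬c → (¬c ∨ a)) → (□¬c → □(¬c ∨ a))), w0
2. ¬◇¬a, w0
3. ¬(□(¬c → (¬c ∨ a)) → (□¬c → □(¬c ∨ a))), w0
4. □(¬c → (¬c ∨ a)), w0
5. ¬(□¬c → □(¬c ∨ a)), w0
6. □¬c, w0
7. ¬□(¬c ∨ a), w0
8. a, w0
9. ¬c → (¬c ∨ a), w0
10. ¬c, w0
11. ¬c ∨ a, w0
12. ¬(¬c ∨ a), w1
13. c, w1
14. ¬a, w1
15. a, w1
Accessibility: w0Rw0, w0Rw1, w1Rw1
Branch closes: a and ¬a both at w1.
Every branch closes; the branch above is one of them.

No, unsatisfiable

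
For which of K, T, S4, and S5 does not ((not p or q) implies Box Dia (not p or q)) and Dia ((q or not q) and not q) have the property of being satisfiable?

S4-tableau for the formula:
1. not ((not p or q) implies Box Dia (not p or q)) and Dia ((q or not q) and not q), w0
2. not ((not p or q) implies Box Dia (not p or q)), w0   [and-rule on 1]
3. Dia ((q or not q) and not q), w0   [and-rule on 1]
4. not p or q, w0   [neg-implies-rule on 2]
5. not Box Dia (not p or q), w0   [neg-implies-rule on 2]
6. q, w0   [or-rule on 4 (branches; this branch)]
7. (q or not q) and not q, w1   [Dia-rule on 3: fresh world w1, w0Rw1]
8. q or not q, w1   [and-rule on 7]
9. not q, w1   [and-rule on 7]
10. not Dia (not p or q), w2   [neg-Box-rule on 5: fresh world w2, w0Rw2]
11. not (not p or q), w2   [neg-Dia-rule on 10 via w2Rw2]
12. p, w2   [neg-or-rule on 11]
13. not q, w2   [neg-or-rule on 11]
Accessibility: w0Rw0, w0Rw1, w0Rw2, w1Rw1, w2Rw2
Complete open branch: satisfiable in S4, hence also in K, T (this S4-model is also a K-model and a T-model).
S5-tableau for the formula:
1. not ((not p or q) implies Box Dia (not p or q)) and Dia ((q or not q) and not q), w0
2. not ((not p or q) implies Box Dia (not p or q)), w0   [and-rule on 1]
3. Dia ((q or not q) and not q), w0   [and-rule on 1]
4. not p or q, w0   [neg-implies-rule on 2]
5. not Box Dia (not p or q), w0   [neg-implies-rule on 2]
6. q, w0   [or-rule on 4 (branches; this branch)]
7. (q or not q) and not q, w1   [Dia-rule on 3: fresh world w1, w0Rw1]
8. q or not q, w1   [and-rule on 7]
9. not q, w1   [and-rule on 7]
10. not Dia (not p or q), w2   [neg-Box-rule on 5: fresh world w2, w0Rw2]
11. not (not p or q), w0   [neg-Dia-rule on 10 via w2Rw0]
12. p, w0   [neg-or-rule on 11]
13. not q, w0   [neg-or-rule on 11]
Accessibility: w0Rw0, w0Rw1, w0Rw2, w1Rw0, w1Rw1, w1Rw2, w2Rw0, w2Rw1, w2Rw2
Branch closes: q and not q both at w0.
Every branch closes (one shown): unsatisfiable in S5.

K, T, S4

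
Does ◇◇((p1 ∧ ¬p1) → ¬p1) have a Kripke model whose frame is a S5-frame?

Satisfiable

1. ◇◇((p1 ∧ ¬p1) → ¬p1), w0
2. ◇((p1 ∧ ¬p1) → ¬p1), w1   [◇-rule on 1: fresh world w1, w0Rw1]
3. (p1 ∧ ¬p1) → ¬p1, w2   [◇-rule on 2: fresh world w2, w1Rw2]
4. ¬p1, w2   [→-rule on 3 (branches; this branch)]
Accessibility: w0Rw0, w0Rw1, w0Rw2, w1Rw0, w1Rw1, w1Rw2, w2Rw0, w2Rw1, w2Rw2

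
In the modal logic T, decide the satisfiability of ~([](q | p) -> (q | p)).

1. ~([](q | p) -> (q | p)), 0
2. [](q | p), 0
3. ~(q | p), 0
4. ~q, 0
5. ~p, 0
6. q | p, 0
7. p, 0
Accessibility: 0R0
Branch closes: p and ~p both at 0.
(One branch shown.) All branches close.

Unsatisfiable (every branch closes)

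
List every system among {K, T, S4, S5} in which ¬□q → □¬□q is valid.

S5

S4-tableau for the negation ¬(¬□q → □¬□q):
1. ¬(¬□q → □¬□q), 0
2. ¬□q, 0
3. ¬□¬□q, 0
4. ¬q, 1
5. □q, 2
6. q, 2
Accessibility: 0R0, 0R1, 0R2, 1R1, 2R2
Complete open branch: countermodel on an S4-frame, so not valid in S4, nor in K, T (the same frame is also a K-frame and a T-frame).
S5-tableau for the negation ¬(¬□q → □¬□q):
1. ¬(¬□q → □¬□q), 0
2. ¬□q, 0
3. ¬□¬□q, 0
4. ¬q, 1
5. □q, 2
6. q, 0
7. q, 1
Accessibility: 0R0, 0R1, 0R2, 1R0, 1R1, 1R2, 2R0, 2R1, 2R2
Branch closes: q and ¬q both at 1.
Every branch closes (one shown): valid in S5.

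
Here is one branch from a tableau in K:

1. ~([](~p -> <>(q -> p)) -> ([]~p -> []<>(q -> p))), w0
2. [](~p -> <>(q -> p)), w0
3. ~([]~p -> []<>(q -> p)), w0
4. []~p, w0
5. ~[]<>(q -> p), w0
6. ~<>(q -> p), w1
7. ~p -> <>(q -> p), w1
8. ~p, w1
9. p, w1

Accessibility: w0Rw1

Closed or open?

Yes, closed

Both p and ~p appear at w1.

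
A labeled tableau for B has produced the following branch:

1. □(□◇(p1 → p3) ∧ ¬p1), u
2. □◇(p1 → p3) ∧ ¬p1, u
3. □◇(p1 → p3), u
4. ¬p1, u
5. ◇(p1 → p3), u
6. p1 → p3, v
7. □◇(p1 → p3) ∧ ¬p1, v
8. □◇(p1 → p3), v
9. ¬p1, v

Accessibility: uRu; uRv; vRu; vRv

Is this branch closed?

No, open

No atom appears with both signs at the same world.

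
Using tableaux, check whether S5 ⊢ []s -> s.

Tableau for the negation ~([]s -> s):
1. ~([]s -> s), 0
2. []s, 0
3. ~s, 0
4. s, 0
Accessibility: 0R0
Branch closes: s and ~s both at 0.
All branches of the negation close; one closing branch shown above.

Valid in S5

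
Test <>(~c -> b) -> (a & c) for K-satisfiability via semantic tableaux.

Satisfiable (open branch found)

1. <>(~c -> b) -> (a & c), w0
2. a & c, w0
3. a, w0
4. c, w0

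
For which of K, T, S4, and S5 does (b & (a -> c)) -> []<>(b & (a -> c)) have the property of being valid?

S5

S4-tableau for the negation ~((b & (a -> c)) -> []<>(b & (a -> c))):
1. ~((b & (a -> c)) -> []<>(b & (a -> c))), w0
2. b & (a -> c), w0
3. ~[]<>(b & (a -> c)), w0
4. b, w0
5. a -> c, w0
6. c, w0
7. ~<>(b & (a -> c)), w1
8. ~(b & (a -> c)), w1
9. ~(a -> c), w1
10. a, w1
11. ~c, w1
Accessibility: w0Rw0, w0Rw1, w1Rw1
Complete open branch: countermodel on an S4-frame, so not valid in S4, nor in K, T (the same frame is also a K-frame and a T-frame).
S5-tableau for the negation ~((b & (a -> c)) -> []<>(b & (a -> c))):
1. ~((b & (a -> c)) -> []<>(b & (a -> c))), w0
2. b & (a -> c), w0
3. ~[]<>(b & (a -> c)), w0
4. b, w0
5. a -> c, w0
6. c, w0
7. ~<>(b & (a -> c)), w1
8. ~(b & (a -> c)), w0
9. ~(b & (a -> c)), w1
10. ~(a -> c), w0
11. a, w0
12. ~c, w0
Accessibility: w0Rw0, w0Rw1, w1Rw0, w1Rw1
Branch closes: c and ~c both at w0.
Every branch closes (one shown): valid in S5.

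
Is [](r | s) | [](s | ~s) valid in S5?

Yes, valid

Tableau for the negation ~([](r | s) | [](s | ~s)):
1. ~([](r | s) | [](s | ~s)), w0
2. ~[](r | s), w0   [~|-rule on 1]
3. ~[](s | ~s), w0   [~|-rule on 1]
4. ~(r | s), w1   [~[]-rule on 2: fresh world w1, w0Rw1]
5. ~r, w1   [~|-rule on 4]
6. ~s, w1   [~|-rule on 4]
7. ~(s | ~s), w2   [~[]-rule on 3: fresh world w2, w0Rw2]
8. ~s, w2   [~|-rule on 7]
9. s, w2   [~|-rule on 7]
Accessibility: w0Rw0, w0Rw1, w0Rw2, w1Rw0, w1Rw1, w1Rw2, w2Rw0, w2Rw1, w2Rw2
Branch closes: s and ~s both at w2.
Every branch of the negation's tableau closes; the branch above is one of them.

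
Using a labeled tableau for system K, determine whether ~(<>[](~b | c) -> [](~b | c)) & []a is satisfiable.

1. ~(<>[](~b | c) -> [](~b | c)) & []a, w0
2. ~(<>[](~b | c) -> [](~b | c)), w0   [&-rule on 1]
3. []a, w0   [&-rule on 1]
4. <>[](~b | c), w0   [~->-rule on 2]
5. ~[](~b | c), w0   [~->-rule on 2]
6. [](~b | c), w1   [<>-rule on 4: fresh world w1, w0Rw1]
7. a, w1   [[]-rule on 3 via w0Rw1]
8. ~(~b | c), w2   [~[]-rule on 5: fresh world w2, w0Rw2]
9. b, w2   [~|-rule on 8]
10. ~c, w2   [~|-rule on 8]
11. a, w2   [[]-rule on 3 via w0Rw2]
Accessibility: w0Rw1, w0Rw2

Satisfiable (open branch found)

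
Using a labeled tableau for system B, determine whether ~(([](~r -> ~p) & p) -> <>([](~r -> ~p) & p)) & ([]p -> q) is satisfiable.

1. ~(([](~r -> ~p) & p) -> <>([](~r -> ~p) & p)) & ([]p -> q), 0
2. ~(([](~r -> ~p) & p) -> <>([](~r -> ~p) & p)), 0   [&-rule on 1]
3. []p -> q, 0   [&-rule on 1]
4. [](~r -> ~p) & p, 0   [~->-rule on 2]
5. ~<>([](~r -> ~p) & p), 0   [~->-rule on 2]
6. [](~r -> ~p), 0   [&-rule on 4]
7. p, 0   [&-rule on 4]
8. ~([](~r -> ~p) & p), 0   [~<>-rule on 5 via 0R0]
9. ~r -> ~p, 0   [[]-rule on 6 via 0R0]
10. ~[]p, 0   [->-rule on 3 (branches; this branch)]
11. ~[](~r -> ~p), 0   [~&-rule on 8 (branches; this branch)]
12. r, 0   [->-rule on 9 (branches; this branch)]
13. ~p, 1   [~[]-rule on 10: fresh world 1, 0R1]
14. ~([](~r -> ~p) & p), 1   [~<>-rule on 5 via 0R1]
15. ~r -> ~p, 1   [[]-rule on 6 via 0R1]
16. ~(~r -> ~p), 2   [~[]-rule on 11: fresh world 2, 0R2]
17. ~r, 2   [~->-rule on 16]
18. p, 2   [~->-rule on 16]
19. ~([](~r -> ~p) & p), 2   [~<>-rule on 5 via 0R2]
20. ~r -> ~p, 2   [[]-rule on 6 via 0R2]
21. ~[](~r -> ~p), 2   [~&-rule on 19 (branches; this branch)]
22. ~p, 2   [->-rule on 20 (branches; this branch)]
Accessibility: 0R0, 0R1, 0R2, 1R0, 1R1, 2R0, 2R2
Branch closes: p and ~p both at 2.
All branches of the tableau close; one closing branch shown above.

Unsatisfiable (every branch closes)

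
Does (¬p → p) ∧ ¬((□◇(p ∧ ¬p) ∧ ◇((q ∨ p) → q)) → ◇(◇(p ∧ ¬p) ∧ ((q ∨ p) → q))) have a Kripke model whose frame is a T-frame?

1. (¬p → p) ∧ ¬((□◇(p ∧ ¬p) ∧ ◇((q ∨ p) → q)) → ◇(◇(p ∧ ¬p) ∧ ((q ∨ p) → q))), w0
2. ¬p → p, w0
3. ¬((□◇(p ∧ ¬p) ∧ ◇((q ∨ p) → q)) → ◇(◇(p ∧ ¬p) ∧ ((q ∨ p) → q))), w0
4. □◇(p ∧ ¬p) ∧ ◇((q ∨ p) → q), w0
5. ¬◇(◇(p ∧ ¬p) ∧ ((q ∨ p) → q)), w0
6. □◇(p ∧ ¬p), w0
7. ◇((q ∨ p) → q), w0
8. ¬(◇(p ∧ ¬p) ∧ ((q ∨ p) → q)), w0
9. ◇(p ∧ ¬p), w0
10. p, w0
11. ¬((q ∨ p) → q), w0
12. q ∨ p, w0
13. ¬q, w0
14. (q ∨ p) → q, w1
15. ¬(◇(p ∧ ¬p) ∧ ((q ∨ p) → q)), w1
16. ◇(p ∧ ¬p), w1
17. ¬(q ∨ p), w1
18. ¬q, w1
19. ¬p, w1
20. ¬◇(p ∧ ¬p), w1
21. ¬(p ∧ ¬p), w1
22. p ∧ ¬p, w2
23. p, w2
24. ¬p, w2
Accessibility: w0Rw0, w0Rw1, w0Rw2, w1Rw1, w2Rw2
Branch closes: p and ¬p both at w2.
All branches of the tableau close; one closing branch shown above.

No, unsatisfiable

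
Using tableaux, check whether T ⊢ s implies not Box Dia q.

No, not valid

Tableau for the negation not (s implies not Box Dia q):
1. not (s implies not Box Dia q), w0
2. s, w0
3. Box Dia q, w0
4. Dia q, w0
5. q, w1
6. Dia q, w1
7. q, w2
Accessibility: w0Rw0, w0Rw1, w1Rw1, w1Rw2, w2Rw2
The negation has an open branch (countermodel exists).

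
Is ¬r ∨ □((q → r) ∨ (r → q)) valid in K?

Tableau for the negation ¬(¬r ∨ □((q → r) ∨ (r → q))):
1. ¬(¬r ∨ □((q → r) ∨ (r → q))), w0
2. r, w0   [¬∨-rule on 1]
3. ¬□((q → r) ∨ (r → q)), w0   [¬∨-rule on 1]
4. ¬((q → r) ∨ (r → q)), w1   [¬□-rule on 3: fresh world w1, w0Rw1]
5. ¬(q → r), w1   [¬∨-rule on 4]
6. ¬(r → q), w1   [¬∨-rule on 4]
7. q, w1   [¬→-rule on 5]
8. ¬r, w1   [¬→-rule on 5]
9. r, w1   [¬→-rule on 6]
10. ¬q, w1   [¬→-rule on 6]
Accessibility: w0Rw1
Branch closes: r and ¬r both at w1.
All branches of the negation close; one closing branch shown above.

Yes, valid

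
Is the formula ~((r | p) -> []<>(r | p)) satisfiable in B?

1. ~((r | p) -> []<>(r | p)), u
2. r | p, u
3. ~[]<>(r | p), u
4. p, u
5. ~<>(r | p), v
6. ~(r | p), u
7. ~r, u
8. ~p, u
Accessibility: uRu, uRv, vRu, vRv
Branch closes: p and ~p both at u.
All branches of the tableau close; one closing branch shown above.

Unsatisfiable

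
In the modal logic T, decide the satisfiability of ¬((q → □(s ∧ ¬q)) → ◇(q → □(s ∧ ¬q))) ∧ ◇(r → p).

1. ¬((q → □(s ∧ ¬q)) → ◇(q → □(s ∧ ¬q))) ∧ ◇(r → p), w0
2. ¬((q → □(s ∧ ¬q)) → ◇(q → □(s ∧ ¬q))), w0
3. ◇(r → p), w0
4. q → □(s ∧ ¬q), w0
5. ¬◇(q → □(s ∧ ¬q)), w0
6. ¬(q → □(s ∧ ¬q)), w0
7. q, w0
8. ¬□(s ∧ ¬q), w0
9. □(s ∧ ¬q), w0
10. s ∧ ¬q, w0
11. s, w0
12. ¬q, w0
Accessibility: w0Rw0
Branch closes: q and ¬q both at w0.
Every branch closes; the branch above is one of them.

Unsatisfiable (every branch closes)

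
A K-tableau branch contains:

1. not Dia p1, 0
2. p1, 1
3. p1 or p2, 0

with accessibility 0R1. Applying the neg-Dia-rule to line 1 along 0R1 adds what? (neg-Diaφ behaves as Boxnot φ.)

neg-Diaφ behaves as Boxnot φ: propagate the negated body to each accessible world.

not p1, 1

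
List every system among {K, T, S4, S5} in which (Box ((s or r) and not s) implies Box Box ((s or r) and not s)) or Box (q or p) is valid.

T-tableau for the negation not ((Box ((s or r) and not s) implies Box Box ((s or r) and not s)) or Box (q or p)):
1. not ((Box ((s or r) and not s) implies Box Box ((s or r) and not s)) or Box (q or p)), u
2. not (Box ((s or r) and not s) implies Box Box ((s or r) and not s)), u
3. not Box (q or p), u
4. Box ((s or r) and not s), u
5. not Box Box ((s or r) and not s), u
6. (s or r) and not s, u
7. s or r, u
8. not s, u
9. r, u
10. not (q or p), v
11. not q, v
12. not p, v
13. (s or r) and not s, v
14. s or r, v
15. not s, v
16. r, v
17. not Box ((s or r) and not s), w
18. (s or r) and not s, w
19. s or r, w
20. not s, w
21. r, w
22. not ((s or r) and not s), x
23. s, x
Accessibility: uRu, uRv, uRw, vRv, wRw, wRx, xRx
Complete open branch: countermodel on a T-frame, so not valid in T, nor in K (the same frame is also a K-frame).
S4-tableau for the negation not ((Box ((s or r) and not s) implies Box Box ((s or r) and not s)) or Box (q or p)):
1. not ((Box ((s or r) and not s) implies Box Box ((s or r) and not s)) or Box (q or p)), u
2. not (Box ((s or r) and not s) implies Box Box ((s or r) and not s)), u
3. not Box (q or p), u
4. Box ((s or r) and not s), u
5. not Box Box ((s or r) and not s), u
6. (s or r) and not s, u
7. s or r, u
8. not s, u
9. r, u
10. not (q or p), v
11. not q, v
12. not p, v
13. (s or r) and not s, v
14. s or r, v
15. not s, v
16. r, v
17. not Box ((s or r) and not s), w
18. (s or r) and not s, w
19. s or r, w
20. not s, w
21. r, w
22. not ((s or r) and not s), x
23. (s or r) and not s, x
24. s or r, x
25. not s, x
26. not (s or r), x
27. not r, x
28. r, x
Accessibility: uRu, uRv, uRw, uRx, vRv, wRw, wRx, xRx
Branch closes: r and not r both at x.
Every branch closes (one shown): valid in S4, hence also in S5 (every theorem of S4 is a theorem of S5).

S4, S5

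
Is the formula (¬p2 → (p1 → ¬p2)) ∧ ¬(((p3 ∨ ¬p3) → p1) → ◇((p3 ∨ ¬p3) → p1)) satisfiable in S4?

Unsatisfiable (every branch closes)

1. (¬p2 → (p1 → ¬p2)) ∧ ¬(((p3 ∨ ¬p3) → p1) → ◇((p3 ∨ ¬p3) → p1)), u
2. ¬p2 → (p1 → ¬p2), u   [∧-rule on 1]
3. ¬(((p3 ∨ ¬p3) → p1) → ◇((p3 ∨ ¬p3) → p1)), u   [∧-rule on 1]
4. (p3 ∨ ¬p3) → p1, u   [¬→-rule on 3]
5. ¬◇((p3 ∨ ¬p3) → p1), u   [¬→-rule on 3]
6. ¬((p3 ∨ ¬p3) → p1), u   [¬◇-rule on 5 via uRu]
7. p3 ∨ ¬p3, u   [¬→-rule on 6]
8. ¬p1, u   [¬→-rule on 6]
9. p1 → ¬p2, u   [→-rule on 2 (branches; this branch)]
10. ¬(p3 ∨ ¬p3), u   [→-rule on 4 (branches; this branch)]
11. ¬p3, u   [¬∨-rule on 10]
12. p3, u   [¬∨-rule on 10]
Accessibility: uRu
Branch closes: p3 and ¬p3 both at u.
(One branch shown.) All branches close.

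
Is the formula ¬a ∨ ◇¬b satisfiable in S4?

Yes, satisfiable

1. ¬a ∨ ◇¬b, w0
2. ◇¬b, w0   [∨-rule on 1 (branches; this branch)]
3. ¬b, w1   [◇-rule on 2: fresh world w1, w0Rw1]
Accessibility: w0Rw0, w0Rw1, w1Rw1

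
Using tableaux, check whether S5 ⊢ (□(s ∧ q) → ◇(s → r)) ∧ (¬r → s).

Tableau for the negation ¬((□(s ∧ q) → ◇(s → r)) ∧ (¬r → s)):
1. ¬((□(s ∧ q) → ◇(s → r)) ∧ (¬r → s)), u
2. ¬(¬r → s), u
3. ¬r, u
4. ¬s, u
Accessibility: uRu
The negation has an open branch (countermodel exists).

No, not valid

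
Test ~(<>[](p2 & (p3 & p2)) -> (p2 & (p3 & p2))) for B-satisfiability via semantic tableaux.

1. ~(<>[](p2 & (p3 & p2)) -> (p2 & (p3 & p2))), w0
2. <>[](p2 & (p3 & p2)), w0   [~->-rule on 1]
3. ~(p2 & (p3 & p2)), w0   [~->-rule on 1]
4. ~(p3 & p2), w0   [~&-rule on 3 (branches; this branch)]
5. ~p3, w0   [~&-rule on 4 (branches; this branch)]
6. [](p2 & (p3 & p2)), w1   [<>-rule on 2: fresh world w1, w0Rw1]
7. p2 & (p3 & p2), w0   [[]-rule on 6 via w1Rw0]
8. p2, w0   [&-rule on 7]
9. p3 & p2, w0   [&-rule on 7]
10. p3, w0   [&-rule on 9]
Accessibility: w0Rw0, w0Rw1, w1Rw0, w1Rw1
Branch closes: p3 and ~p3 both at w0.
Every branch closes; the branch above is one of them.

No, unsatisfiable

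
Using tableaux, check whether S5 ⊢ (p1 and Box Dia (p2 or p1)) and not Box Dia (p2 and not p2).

Invalid (countermodel exists)

Tableau for the negation not ((p1 and Box Dia (p2 or p1)) and not Box Dia (p2 and not p2)):
1. not ((p1 and Box Dia (p2 or p1)) and not Box Dia (p2 and not p2)), 0
2. not (p1 and Box Dia (p2 or p1)), 0
3. not Box Dia (p2 or p1), 0
4. not Dia (p2 or p1), 1
5. not (p2 or p1), 0
6. not p2, 0
7. not p1, 0
8. not (p2 or p1), 1
9. not p2, 1
10. not p1, 1
Accessibility: 0R0, 0R1, 1R0, 1R1
The negation has an open branch (countermodel exists).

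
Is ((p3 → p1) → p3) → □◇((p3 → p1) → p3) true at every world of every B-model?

Yes, valid

Tableau for the negation ¬(((p3 → p1) → p3) → □◇((p3 → p1) → p3)):
1. ¬(((p3 → p1) → p3) → □◇((p3 → p1) → p3)), u
2. (p3 → p1) → p3, u   [¬→-rule on 1]
3. ¬□◇((p3 → p1) → p3), u   [¬→-rule on 1]
4. ¬(p3 → p1), u   [→-rule on 2 (branches; this branch)]
5. p3, u   [¬→-rule on 4]
6. ¬p1, u   [¬→-rule on 4]
7. ¬◇((p3 → p1) → p3), v   [¬□-rule on 3: fresh world v, uRv]
8. ¬((p3 → p1) → p3), u   [¬◇-rule on 7 via vRu]
9. p3 → p1, u   [¬→-rule on 8]
10. ¬p3, u   [¬→-rule on 8]
Accessibility: uRu, uRv, vRu, vRv
Branch closes: p3 and ¬p3 both at u.
Every branch of the negation's tableau closes; the branch above is one of them.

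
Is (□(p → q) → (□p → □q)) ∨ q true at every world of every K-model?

Yes, valid

Tableau for the negation ¬((□(p → q) → (□p → □q)) ∨ q):
1. ¬((□(p → q) → (□p → □q)) ∨ q), u
2. ¬(□(p → q) → (□p → □q)), u
3. ¬q, u
4. □(p → q), u
5. ¬(□p → □q), u
6. □p, u
7. ¬□q, u
8. ¬q, v
9. p → q, v
10. p, v
11. q, v
Accessibility: uRv
Branch closes: q and ¬q both at v.
Every branch of the negation's tableau closes; the branch above is one of them.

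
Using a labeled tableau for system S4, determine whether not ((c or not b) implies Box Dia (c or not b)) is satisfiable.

Satisfiable

1. not ((c or not b) implies Box Dia (c or not b)), 0
2. c or not b, 0
3. not Box Dia (c or not b), 0
4. not b, 0
5. not Dia (c or not b), 1
6. not (c or not b), 1
7. not c, 1
8. b, 1
Accessibility: 0R0, 0R1, 1R1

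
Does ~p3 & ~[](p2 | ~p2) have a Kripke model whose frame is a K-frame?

Unsatisfiable

1. ~p3 & ~[](p2 | ~p2), 0
2. ~p3, 0
3. ~[](p2 | ~p2), 0
4. ~(p2 | ~p2), 1
5. ~p2, 1
6. p2, 1
Accessibility: 0R1
Branch closes: p2 and ~p2 both at 1.
All branches of the tableau close; one closing branch shown above.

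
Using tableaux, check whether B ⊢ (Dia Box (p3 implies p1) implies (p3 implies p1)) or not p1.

Tableau for the negation not ((Dia Box (p3 implies p1) implies (p3 implies p1)) or not p1):
1. not ((Dia Box (p3 implies p1) implies (p3 implies p1)) or not p1), u
2. not (Dia Box (p3 implies p1) implies (p3 implies p1)), u
3. p1, u
4. Dia Box (p3 implies p1), u
5. not (p3 implies p1), u
6. p3, u
7. not p1, u
Accessibility: uRu
Branch closes: p1 and not p1 both at u.
Every branch of the negation's tableau closes; the branch above is one of them.

Valid in B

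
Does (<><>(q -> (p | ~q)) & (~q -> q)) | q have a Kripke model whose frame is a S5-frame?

1. (<><>(q -> (p | ~q)) & (~q -> q)) | q, 0
2. q, 0   [|-rule on 1 (branches; this branch)]
Accessibility: 0R0

Satisfiable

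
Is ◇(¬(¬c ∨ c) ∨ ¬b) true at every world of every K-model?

Not valid

Tableau for the negation ¬◇(¬(¬c ∨ c) ∨ ¬b):
1. ¬◇(¬(¬c ∨ c) ∨ ¬b), 0
The negation has an open branch (countermodel exists).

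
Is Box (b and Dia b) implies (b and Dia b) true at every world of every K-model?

No, not valid

Tableau for the negation not (Box (b and Dia b) implies (b and Dia b)):
1. not (Box (b and Dia b) implies (b and Dia b)), u
2. Box (b and Dia b), u
3. not (b and Dia b), u
4. not Dia b, u
The negation has an open branch (countermodel exists).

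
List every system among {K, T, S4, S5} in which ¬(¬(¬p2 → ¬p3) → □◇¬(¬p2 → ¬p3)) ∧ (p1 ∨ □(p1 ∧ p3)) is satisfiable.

K, T, S4

S5-tableau for the formula:
1. ¬(¬(¬p2 → ¬p3) → □◇¬(¬p2 → ¬p3)) ∧ (p1 ∨ □(p1 ∧ p3)), u
2. ¬(¬(¬p2 → ¬p3) → □◇¬(¬p2 → ¬p3)), u
3. p1 ∨ □(p1 ∧ p3), u
4. ¬(¬p2 → ¬p3), u
5. ¬□◇¬(¬p2 → ¬p3), u
6. ¬p2, u
7. p3, u
8. □(p1 ∧ p3), u
9. p1 ∧ p3, u
10. p1, u
11. ¬◇¬(¬p2 → ¬p3), v
12. p1 ∧ p3, v
13. p1, v
14. p3, v
15. ¬p2 → ¬p3, u
16. ¬p2 → ¬p3, v
17. ¬p3, u
Accessibility: uRu, uRv, vRu, vRv
Branch closes: p3 and ¬p3 both at u.
Every branch closes (one shown): unsatisfiable in S5.
S4-tableau for the formula:
1. ¬(¬(¬p2 → ¬p3) → □◇¬(¬p2 → ¬p3)) ∧ (p1 ∨ □(p1 ∧ p3)), u
2. ¬(¬(¬p2 → ¬p3) → □◇¬(¬p2 → ¬p3)), u
3. p1 ∨ □(p1 ∧ p3), u
4. ¬(¬p2 → ¬p3), u
5. ¬□◇¬(¬p2 → ¬p3), u
6. ¬p2, u
7. p3, u
8. □(p1 ∧ p3), u
9. p1 ∧ p3, u
10. p1, u
11. ¬◇¬(¬p2 → ¬p3), v
12. p1 ∧ p3, v
13. p1, v
14. p3, v
15. ¬p2 → ¬p3, v
16. p2, v
Accessibility: uRu, uRv, vRv
Complete open branch: satisfiable in S4, hence also in K, T (this S4-model is also a K-model and a T-model).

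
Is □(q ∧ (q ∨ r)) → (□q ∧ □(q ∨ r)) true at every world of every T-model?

Tableau for the negation ¬(□(q ∧ (q ∨ r)) → (□q ∧ □(q ∨ r))):
1. ¬(□(q ∧ (q ∨ r)) → (□q ∧ □(q ∨ r))), u
2. □(q ∧ (q ∨ r)), u
3. ¬(□q ∧ □(q ∨ r)), u
4. q ∧ (q ∨ r), u
5. q, u
6. q ∨ r, u
7. ¬□(q ∨ r), u
8. r, u
9. ¬(q ∨ r), v
10. ¬q, v
11. ¬r, v
12. q ∧ (q ∨ r), v
13. q, v
14. q ∨ r, v
Accessibility: uRu, uRv, vRv
Branch closes: q and ¬q both at v.
Every branch of the negation's tableau closes; the branch above is one of them.

Valid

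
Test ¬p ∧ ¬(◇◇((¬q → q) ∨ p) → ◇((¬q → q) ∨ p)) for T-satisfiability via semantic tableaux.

Satisfiable

1. ¬p ∧ ¬(◇◇((¬q → q) ∨ p) → ◇((¬q → q) ∨ p)), w0
2. ¬p, w0
3. ¬(◇◇((¬q → q) ∨ p) → ◇((¬q → q) ∨ p)), w0
4. ◇◇((¬q → q) ∨ p), w0
5. ¬◇((¬q → q) ∨ p), w0
6. ¬((¬q → q) ∨ p), w0
7. ¬(¬q → q), w0
8. ¬q, w0
9. ◇((¬q → q) ∨ p), w1
10. ¬((¬q → q) ∨ p), w1
11. ¬(¬q → q), w1
12. ¬p, w1
13. ¬q, w1
14. (¬q → q) ∨ p, w2
15. p, w2
Accessibility: w0Rw0, w0Rw1, w1Rw1, w1Rw2, w2Rw2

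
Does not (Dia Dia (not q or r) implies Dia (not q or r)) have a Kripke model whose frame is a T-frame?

Satisfiable

1. not (Dia Dia (not q or r) implies Dia (not q or r)), u
2. Dia Dia (not q or r), u   [neg-implies-rule on 1]
3. not Dia (not q or r), u   [neg-implies-rule on 1]
4. not (not q or r), u   [neg-Dia-rule on 3 via uRu]
5. q, u   [neg-or-rule on 4]
6. not r, u   [neg-or-rule on 4]
7. Dia (not q or r), v   [Dia-rule on 2: fresh world v, uRv]
8. not (not q or r), v   [neg-Dia-rule on 3 via uRv]
9. q, v   [neg-or-rule on 8]
10. not r, v   [neg-or-rule on 8]
11. not q or r, w   [Dia-rule on 7: fresh world w, vRw]
12. r, w   [or-rule on 11 (branches; this branch)]
Accessibility: uRu, uRv, vRv, vRw, wRw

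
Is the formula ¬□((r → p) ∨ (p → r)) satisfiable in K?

1. ¬□((r → p) ∨ (p → r)), u
2. ¬((r → p) ∨ (p → r)), v
3. ¬(r → p), v
4. ¬(p → r), v
5. r, v
6. ¬p, v
7. p, v
8. ¬r, v
Accessibility: uRv
Branch closes: p and ¬p both at v.
All branches of the tableau close; one closing branch shown above.

Unsatisfiable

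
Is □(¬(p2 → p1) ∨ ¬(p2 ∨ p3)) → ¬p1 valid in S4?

Not valid

Tableau for the negation ¬(□(¬(p2 → p1) ∨ ¬(p2 ∨ p3)) → ¬p1):
1. ¬(□(¬(p2 → p1) ∨ ¬(p2 ∨ p3)) → ¬p1), u
2. □(¬(p2 → p1) ∨ ¬(p2 ∨ p3)), u
3. p1, u
4. ¬(p2 → p1) ∨ ¬(p2 ∨ p3), u
5. ¬(p2 ∨ p3), u
6. ¬p2, u
7. ¬p3, u
Accessibility: uRu
The negation has an open branch (countermodel exists).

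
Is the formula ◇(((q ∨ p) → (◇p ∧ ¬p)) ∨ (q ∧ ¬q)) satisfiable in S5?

1. ◇(((q ∨ p) → (◇p ∧ ¬p)) ∨ (q ∧ ¬q)), u
2. ((q ∨ p) → (◇p ∧ ¬p)) ∨ (q ∧ ¬q), v   [◇-rule on 1: fresh world v, uRv]
3. (q ∨ p) → (◇p ∧ ¬p), v   [∨-rule on 2 (branches; this branch)]
4. ◇p ∧ ¬p, v   [→-rule on 3 (branches; this branch)]
5. ◇p, v   [∧-rule on 4]
6. ¬p, v   [∧-rule on 4]
7. p, w   [◇-rule on 5: fresh world w, vRw]
Accessibility: uRu, uRv, uRw, vRu, vRv, vRw, wRu, wRv, wRw

Satisfiable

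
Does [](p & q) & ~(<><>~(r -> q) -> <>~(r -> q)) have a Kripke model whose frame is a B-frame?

Satisfiable (open branch found)

1. [](p & q) & ~(<><>~(r -> q) -> <>~(r -> q)), u
2. [](p & q), u
3. ~(<><>~(r -> q) -> <>~(r -> q)), u
4. <><>~(r -> q), u
5. ~<>~(r -> q), u
6. p & q, u
7. p, u
8. q, u
9. r -> q, u
10. <>~(r -> q), v
11. p & q, v
12. p, v
13. q, v
14. r -> q, v
15. ~(r -> q), w
16. r, w
17. ~q, w
Accessibility: uRu, uRv, vRu, vRv, vRw, wRv, wRw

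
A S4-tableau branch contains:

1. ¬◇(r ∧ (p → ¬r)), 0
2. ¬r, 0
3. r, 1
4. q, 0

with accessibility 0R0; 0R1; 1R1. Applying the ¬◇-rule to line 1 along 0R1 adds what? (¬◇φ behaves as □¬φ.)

¬◇φ behaves as □¬φ: propagate the negated body to each accessible world.

¬(r ∧ (p → ¬r)), 1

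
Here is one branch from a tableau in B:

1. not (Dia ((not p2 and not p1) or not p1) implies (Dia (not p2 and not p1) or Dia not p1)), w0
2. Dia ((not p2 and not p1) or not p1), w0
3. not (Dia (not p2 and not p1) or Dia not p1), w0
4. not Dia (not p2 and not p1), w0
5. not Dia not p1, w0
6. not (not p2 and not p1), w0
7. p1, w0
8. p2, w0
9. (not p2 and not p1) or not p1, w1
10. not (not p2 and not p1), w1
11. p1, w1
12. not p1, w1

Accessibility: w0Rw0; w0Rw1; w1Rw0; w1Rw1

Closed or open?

Both p1 and not p1 appear at w1.

Closed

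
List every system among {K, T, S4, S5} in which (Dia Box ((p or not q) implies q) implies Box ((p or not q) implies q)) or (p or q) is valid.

S4-tableau for the negation not ((Dia Box ((p or not q) implies q) implies Box ((p or not q) implies q)) or (p or q)):
1. not ((Dia Box ((p or not q) implies q) implies Box ((p or not q) implies q)) or (p or q)), u
2. not (Dia Box ((p or not q) implies q) implies Box ((p or not q) implies q)), u
3. not (p or q), u
4. Dia Box ((p or not q) implies q), u
5. not Box ((p or not q) implies q), u
6. not p, u
7. not q, u
8. Box ((p or not q) implies q), v
9. (p or not q) implies q, v
10. q, v
11. not ((p or not q) implies q), w
12. p or not q, w
13. not q, w
Accessibility: uRu, uRv, uRw, vRv, wRw
Complete open branch: countermodel on an S4-frame, so not valid in S4, nor in K, T (the same frame is also a K-frame and a T-frame).
S5-tableau for the negation not ((Dia Box ((p or not q) implies q) implies Box ((p or not q) implies q)) or (p or q)):
1. not ((Dia Box ((p or not q) implies q) implies Box ((p or not q) implies q)) or (p or q)), u
2. not (Dia Box ((p or not q) implies q) implies Box ((p or not q) implies q)), u
3. not (p or q), u
4. Dia Box ((p or not q) implies q), u
5. not Box ((p or not q) implies q), u
6. not p, u
7. not q, u
8. Box ((p or not q) implies q), v
9. (p or not q) implies q, u
10. (p or not q) implies q, v
11. not (p or not q), u
12. q, u
Accessibility: uRu, uRv, vRu, vRv
Branch closes: q and not q both at u.
Every branch closes (one shown): valid in S5.

S5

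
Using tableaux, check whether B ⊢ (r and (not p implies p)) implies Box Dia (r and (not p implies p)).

Tableau for the negation not ((r and (not p implies p)) implies Box Dia (r and (not p implies p))):
1. not ((r and (not p implies p)) implies Box Dia (r and (not p implies p))), 0
2. r and (not p implies p), 0   [neg-implies-rule on 1]
3. not Box Dia (r and (not p implies p)), 0   [neg-implies-rule on 1]
4. r, 0   [and-rule on 2]
5. not p implies p, 0   [and-rule on 2]
6. p, 0   [implies-rule on 5 (branches; this branch)]
7. not Dia (r and (not p implies p)), 1   [neg-Box-rule on 3: fresh world 1, 0R1]
8. not (r and (not p implies p)), 0   [neg-Dia-rule on 7 via 1R0]
9. not (r and (not p implies p)), 1   [neg-Dia-rule on 7 via 1R1]
10. not (not p implies p), 0   [neg-and-rule on 8 (branches; this branch)]
11. not p, 0   [neg-implies-rule on 10]
Accessibility: 0R0, 0R1, 1R0, 1R1
Branch closes: p and not p both at 0.
Every branch of the negation's tableau closes; the branch above is one of them.

Valid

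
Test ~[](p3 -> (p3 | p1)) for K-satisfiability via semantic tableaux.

Unsatisfiable

1. ~[](p3 -> (p3 | p1)), u
2. ~(p3 -> (p3 | p1)), v
3. p3, v
4. ~(p3 | p1), v
5. ~p3, v
6. ~p1, v
Accessibility: uRv
Branch closes: p3 and ~p3 both at v.
(One branch shown.) All branches close.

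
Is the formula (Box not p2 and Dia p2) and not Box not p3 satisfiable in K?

Unsatisfiable

1. (Box not p2 and Dia p2) and not Box not p3, w0
2. Box not p2 and Dia p2, w0
3. not Box not p3, w0
4. Box not p2, w0
5. Dia p2, w0
6. p3, w1
7. not p2, w1
8. p2, w2
9. not p2, w2
Accessibility: w0Rw1, w0Rw2
Branch closes: p2 and not p2 both at w2.
(One branch shown.) All branches close.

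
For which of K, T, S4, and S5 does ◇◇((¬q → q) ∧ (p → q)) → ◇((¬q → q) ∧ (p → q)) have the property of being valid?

S4, S5

T-tableau for the negation ¬(◇◇((¬q → q) ∧ (p → q)) → ◇((¬q → q) ∧ (p → q))):
1. ¬(◇◇((¬q → q) ∧ (p → q)) → ◇((¬q → q) ∧ (p → q))), 0
2. ◇◇((¬q → q) ∧ (p → q)), 0   [¬→-rule on 1]
3. ¬◇((¬q → q) ∧ (p → q)), 0   [¬→-rule on 1]
4. ¬((¬q → q) ∧ (p → q)), 0   [¬◇-rule on 3 via 0R0]
5. ¬(p → q), 0   [¬∧-rule on 4 (branches; this branch)]
6. p, 0   [¬→-rule on 5]
7. ¬q, 0   [¬→-rule on 5]
8. ◇((¬q → q) ∧ (p → q)), 1   [◇-rule on 2: fresh world 1, 0R1]
9. ¬((¬q → q) ∧ (p → q)), 1   [¬◇-rule on 3 via 0R1]
10. ¬(p → q), 1   [¬∧-rule on 9 (branches; this branch)]
11. p, 1   [¬→-rule on 10]
12. ¬q, 1   [¬→-rule on 10]
13. (¬q → q) ∧ (p → q), 2   [◇-rule on 8: fresh world 2, 1R2]
14. ¬q → q, 2   [∧-rule on 13]
15. p → q, 2   [∧-rule on 13]
16. q, 2   [→-rule on 14 (branches; this branch)]
Accessibility: 0R0, 0R1, 1R1, 1R2, 2R2
Complete open branch: countermodel on a T-frame, so not valid in T, nor in K (the same frame is also a K-frame).
S4-tableau for the negation ¬(◇◇((¬q → q) ∧ (p → q)) → ◇((¬q → q) ∧ (p → q))):
1. ¬(◇◇((¬q → q) ∧ (p → q)) → ◇((¬q → q) ∧ (p → q))), 0
2. ◇◇((¬q → q) ∧ (p → q)), 0   [¬→-rule on 1]
3. ¬◇((¬q → q) ∧ (p → q)), 0   [¬→-rule on 1]
4. ¬((¬q → q) ∧ (p → q)), 0   [¬◇-rule on 3 via 0R0]
5. ¬(p → q), 0   [¬∧-rule on 4 (branches; this branch)]
6. p, 0   [¬→-rule on 5]
7. ¬q, 0   [¬→-rule on 5]
8. ◇((¬q → q) ∧ (p → q)), 1   [◇-rule on 2: fresh world 1, 0R1]
9. ¬((¬q → q) ∧ (p → q)), 1   [¬◇-rule on 3 via 0R1]
10. ¬(p → q), 1   [¬∧-rule on 9 (branches; this branch)]
11. p, 1   [¬→-rule on 10]
12. ¬q, 1   [¬→-rule on 10]
13. (¬q → q) ∧ (p → q), 2   [◇-rule on 8: fresh world 2, 1R2]
14. ¬q → q, 2   [∧-rule on 13]
15. p → q, 2   [∧-rule on 13]
16. ¬((¬q → q) ∧ (p → q)), 2   [¬◇-rule on 3 via 0R2]
17. q, 2   [→-rule on 14 (branches; this branch)]
18. ¬(p → q), 2   [¬∧-rule on 16 (branches; this branch)]
19. p, 2   [¬→-rule on 18]
20. ¬q, 2   [¬→-rule on 18]
Accessibility: 0R0, 0R1, 0R2, 1R1, 1R2, 2R2
Branch closes: q and ¬q both at 2.
Every branch closes (one shown): valid in S4, hence also in S5 (every theorem of S4 is a theorem of S5).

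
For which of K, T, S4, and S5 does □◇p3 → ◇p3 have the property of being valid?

T, S4, S5

T-tableau for the negation ¬(□◇p3 → ◇p3):
1. ¬(□◇p3 → ◇p3), u
2. □◇p3, u
3. ¬◇p3, u
4. ◇p3, u
5. ¬p3, u
6. p3, v
7. ◇p3, v
8. ¬p3, v
Accessibility: uRu, uRv, vRv
Branch closes: p3 and ¬p3 both at v.
Every branch closes (one shown): valid in T, hence also in S4, S5 (every theorem of T is a theorem of S4 and S5).
K-tableau for the negation ¬(□◇p3 → ◇p3):
1. ¬(□◇p3 → ◇p3), u
2. □◇p3, u
3. ¬◇p3, u
Complete open branch: countermodel on a K-frame, so not valid in K.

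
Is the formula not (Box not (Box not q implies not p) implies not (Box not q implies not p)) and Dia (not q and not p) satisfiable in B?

Unsatisfiable

1. not (Box not (Box not q implies not p) implies not (Box not q implies not p)) and Dia (not q and not p), 0
2. not (Box not (Box not q implies not p) implies not (Box not q implies not p)), 0   [and-rule on 1]
3. Dia (not q and not p), 0   [and-rule on 1]
4. Box not (Box not q implies not p), 0   [neg-implies-rule on 2]
5. Box not q implies not p, 0   [neg-implies-rule on 2]
6. not (Box not q implies not p), 0   [Box-rule on 4 via 0R0]
7. Box not q, 0   [neg-implies-rule on 6]
8. p, 0   [neg-implies-rule on 6]
9. not q, 0   [Box-rule on 7 via 0R0]
10. not Box not q, 0   [implies-rule on 5 (branches; this branch)]
11. not q and not p, 1   [Dia-rule on 3: fresh world 1, 0R1]
12. not q, 1   [and-rule on 11]
13. not p, 1   [and-rule on 11]
14. not (Box not q implies not p), 1   [Box-rule on 4 via 0R1]
15. Box not q, 1   [neg-implies-rule on 14]
16. p, 1   [neg-implies-rule on 14]
Accessibility: 0R0, 0R1, 1R0, 1R1
Branch closes: p and not p both at 1.
(One branch shown.) All branches close.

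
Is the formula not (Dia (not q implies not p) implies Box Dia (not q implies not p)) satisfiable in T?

Yes, satisfiable

1. not (Dia (not q implies not p) implies Box Dia (not q implies not p)), w0
2. Dia (not q implies not p), w0
3. not Box Dia (not q implies not p), w0
4. not q implies not p, w1
5. not p, w1
6. not Dia (not q implies not p), w2
7. not (not q implies not p), w2
8. not q, w2
9. p, w2
Accessibility: w0Rw0, w0Rw1, w0Rw2, w1Rw1, w2Rw2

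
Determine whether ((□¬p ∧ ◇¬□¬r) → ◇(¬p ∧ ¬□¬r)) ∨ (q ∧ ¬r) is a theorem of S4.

Tableau for the negation ¬(((□¬p ∧ ◇¬□¬r) → ◇(¬p ∧ ¬□¬r)) ∨ (q ∧ ¬r)):
1. ¬(((□¬p ∧ ◇¬□¬r) → ◇(¬p ∧ ¬□¬r)) ∨ (q ∧ ¬r)), w0
2. ¬((□¬p ∧ ◇¬□¬r) → ◇(¬p ∧ ¬□¬r)), w0   [¬∨-rule on 1]
3. ¬(q ∧ ¬r), w0   [¬∨-rule on 1]
4. □¬p ∧ ◇¬□¬r, w0   [¬→-rule on 2]
5. ¬◇(¬p ∧ ¬□¬r), w0   [¬→-rule on 2]
6. □¬p, w0   [∧-rule on 4]
7. ◇¬□¬r, w0   [∧-rule on 4]
8. ¬(¬p ∧ ¬□¬r), w0   [¬◇-rule on 5 via w0Rw0]
9. ¬p, w0   [□-rule on 6 via w0Rw0]
10. ¬q, w0   [¬∧-rule on 3 (branches; this branch)]
11. □¬r, w0   [¬∧-rule on 8 (branches; this branch)]
12. ¬r, w0   [□-rule on 11 via w0Rw0]
13. ¬□¬r, w1   [◇-rule on 7: fresh world w1, w0Rw1]
14. ¬(¬p ∧ ¬□¬r), w1   [¬◇-rule on 5 via w0Rw1]
15. ¬p, w1   [□-rule on 6 via w0Rw1]
16. ¬r, w1   [□-rule on 11 via w0Rw1]
17. □¬r, w1   [¬∧-rule on 14 (branches; this branch)]
18. r, w2   [¬□-rule on 13: fresh world w2, w1Rw2]
19. ¬(¬p ∧ ¬□¬r), w2   [¬◇-rule on 5 via w0Rw2]
20. ¬p, w2   [□-rule on 6 via w0Rw2]
21. ¬r, w2   [□-rule on 11 via w0Rw2]
Accessibility: w0Rw0, w0Rw1, w0Rw2, w1Rw1, w1Rw2, w2Rw2
Branch closes: r and ¬r both at w2.
All branches of the negation close; one closing branch shown above.

Yes, valid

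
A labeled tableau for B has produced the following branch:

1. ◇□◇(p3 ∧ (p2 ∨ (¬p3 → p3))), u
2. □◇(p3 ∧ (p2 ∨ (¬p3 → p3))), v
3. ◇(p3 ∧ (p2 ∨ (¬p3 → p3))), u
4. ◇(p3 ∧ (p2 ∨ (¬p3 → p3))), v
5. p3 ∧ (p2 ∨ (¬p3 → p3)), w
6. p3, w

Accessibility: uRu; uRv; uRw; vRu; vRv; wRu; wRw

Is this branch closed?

Not closed

No atom appears with both signs at the same world.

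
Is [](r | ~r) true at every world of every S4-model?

Valid

Tableau for the negation ~[](r | ~r):
1. ~[](r | ~r), u
2. ~(r | ~r), v
3. ~r, v
4. r, v
Accessibility: uRu, uRv, vRv
Branch closes: r and ~r both at v.
All branches of the negation close; one closing branch shown above.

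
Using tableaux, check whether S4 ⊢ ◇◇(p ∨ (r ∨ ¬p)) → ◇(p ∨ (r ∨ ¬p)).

Valid

Tableau for the negation ¬(◇◇(p ∨ (r ∨ ¬p)) → ◇(p ∨ (r ∨ ¬p))):
1. ¬(◇◇(p ∨ (r ∨ ¬p)) → ◇(p ∨ (r ∨ ¬p))), u
2. ◇◇(p ∨ (r ∨ ¬p)), u
3. ¬◇(p ∨ (r ∨ ¬p)), u
4. ¬(p ∨ (r ∨ ¬p)), u
5. ¬p, u
6. ¬(r ∨ ¬p), u
7. ¬r, u
8. p, u
Accessibility: uRu
Branch closes: p and ¬p both at u.
All branches of the negation close; one closing branch shown above.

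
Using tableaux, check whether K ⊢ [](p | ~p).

Tableau for the negation ~[](p | ~p):
1. ~[](p | ~p), w0
2. ~(p | ~p), w1
3. ~p, w1
4. p, w1
Accessibility: w0Rw1
Branch closes: p and ~p both at w1.
Every branch of the negation's tableau closes; the branch above is one of them.

Yes, valid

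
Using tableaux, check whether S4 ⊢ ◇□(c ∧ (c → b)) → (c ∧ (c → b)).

Invalid (countermodel exists)

Tableau for the negation ¬(◇□(c ∧ (c → b)) → (c ∧ (c → b))):
1. ¬(◇□(c ∧ (c → b)) → (c ∧ (c → b))), u
2. ◇□(c ∧ (c → b)), u
3. ¬(c ∧ (c → b)), u
4. ¬(c → b), u
5. c, u
6. ¬b, u
7. □(c ∧ (c → b)), v
8. c ∧ (c → b), v
9. c, v
10. c → b, v
11. b, v
Accessibility: uRu, uRv, vRv
The negation has an open branch (countermodel exists).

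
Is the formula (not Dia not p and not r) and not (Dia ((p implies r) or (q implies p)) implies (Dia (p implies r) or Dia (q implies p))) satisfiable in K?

No, unsatisfiable

1. (not Dia not p and not r) and not (Dia ((p implies r) or (q implies p)) implies (Dia (p implies r) or Dia (q implies p))), u
2. not Dia not p and not r, u   [and-rule on 1]
3. not (Dia ((p implies r) or (q implies p)) implies (Dia (p implies r) or Dia (q implies p))), u   [and-rule on 1]
4. not Dia not p, u   [and-rule on 2]
5. not r, u   [and-rule on 2]
6. Dia ((p implies r) or (q implies p)), u   [neg-implies-rule on 3]
7. not (Dia (p implies r) or Dia (q implies p)), u   [neg-implies-rule on 3]
8. not Dia (p implies r), u   [neg-or-rule on 7]
9. not Dia (q implies p), u   [neg-or-rule on 7]
10. (p implies r) or (q implies p), v   [Dia-rule on 6: fresh world v, uRv]
11. p, v   [neg-Dia-rule on 4 via uRv]
12. not (p implies r), v   [neg-Dia-rule on 8 via uRv]
13. not r, v   [neg-implies-rule on 12]
14. not (q implies p), v   [neg-Dia-rule on 9 via uRv]
15. q, v   [neg-implies-rule on 14]
16. not p, v   [neg-implies-rule on 14]
Accessibility: uRv
Branch closes: p and not p both at v.
All branches of the tableau close; one closing branch shown above.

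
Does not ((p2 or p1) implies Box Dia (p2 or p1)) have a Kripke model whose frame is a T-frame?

Satisfiable (open branch found)

1. not ((p2 or p1) implies Box Dia (p2 or p1)), u
2. p2 or p1, u
3. not Box Dia (p2 or p1), u
4. p1, u
5. not Dia (p2 or p1), v
6. not (p2 or p1), v
7. not p2, v
8. not p1, v
Accessibility: uRu, uRv, vRv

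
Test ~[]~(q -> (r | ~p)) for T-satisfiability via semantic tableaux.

Satisfiable

1. ~[]~(q -> (r | ~p)), 0
2. q -> (r | ~p), 1
3. r | ~p, 1
4. ~p, 1
Accessibility: 0R0, 0R1, 1R1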